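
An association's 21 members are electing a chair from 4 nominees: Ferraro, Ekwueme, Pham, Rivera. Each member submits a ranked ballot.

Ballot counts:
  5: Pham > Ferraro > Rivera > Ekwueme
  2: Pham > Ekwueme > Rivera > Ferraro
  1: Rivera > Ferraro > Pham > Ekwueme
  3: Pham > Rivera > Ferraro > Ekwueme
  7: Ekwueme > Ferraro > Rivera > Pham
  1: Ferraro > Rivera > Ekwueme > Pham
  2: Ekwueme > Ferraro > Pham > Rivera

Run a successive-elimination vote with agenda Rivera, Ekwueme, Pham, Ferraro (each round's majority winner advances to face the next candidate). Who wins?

Round 1: Rivera vs Ekwueme — 10–11, Ekwueme advances.
Round 2: Ekwueme vs Pham — 10–11, Pham advances.
Round 3: Pham vs Ferraro — 10–11, Ferraro advances.
The agenda winner is Ferraro.

Ferraro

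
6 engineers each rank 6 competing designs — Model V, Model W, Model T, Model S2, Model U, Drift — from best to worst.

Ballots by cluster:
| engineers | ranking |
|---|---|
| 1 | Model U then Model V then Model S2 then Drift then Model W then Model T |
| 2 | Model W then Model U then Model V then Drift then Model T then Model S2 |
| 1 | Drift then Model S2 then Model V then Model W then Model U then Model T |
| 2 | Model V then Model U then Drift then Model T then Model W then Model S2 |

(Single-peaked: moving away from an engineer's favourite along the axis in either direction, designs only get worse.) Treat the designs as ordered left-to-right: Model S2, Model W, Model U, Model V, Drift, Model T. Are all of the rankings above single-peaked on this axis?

no

Axis positions: Model S2=1, Model W=2, Model U=3, Model V=4, Drift=5, Model T=6.
Cluster 1: ranking walks positions 3-4-1-5-2-6; Model S2 is ranked above Model W even though Model W lies between Model S2 and the peak Model U on the axis — preferences dip and rise again. Not single-peaked.
Cluster 2 (peak Model W at position 2): ranking walks positions 2-3-4-5-6-1, expanding outward from the peak — single-peaked.
Cluster 3: ranking walks positions 5-1-4-2-3-6; Model S2 is ranked above Model V even though Model V lies between Model S2 and the peak Drift on the axis — preferences dip and rise again. Not single-peaked.
Cluster 4 (peak Model V at position 4): ranking walks positions 4-3-5-6-2-1, expanding outward from the peak — single-peaked.
Cluster 1 violates single-peakedness, so the profile is not single-peaked on this axis.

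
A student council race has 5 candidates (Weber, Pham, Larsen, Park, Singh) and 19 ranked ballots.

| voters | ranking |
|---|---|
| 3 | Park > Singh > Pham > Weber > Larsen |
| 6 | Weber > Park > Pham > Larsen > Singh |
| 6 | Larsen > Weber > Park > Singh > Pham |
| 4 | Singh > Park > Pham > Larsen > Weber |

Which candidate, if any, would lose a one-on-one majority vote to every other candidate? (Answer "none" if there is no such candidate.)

Head-to-head results (19 voters):
Weber vs Pham: Weber, 12–7.
Weber vs Larsen: Weber is ranked higher on 3+6 = 9 ballots, Larsen on 10. Larsen wins 10–9.
Weber vs Park: Weber is ranked higher on 6+6 = 12 ballots, Park on 7. Weber wins 12–7.
Weber vs Singh: 12 to 7, Weber.
Pham vs Larsen: 3+6+4 = 13 for Pham, 6 for Larsen — Pham by 13–6.
Pham vs Park: Park, 19–0.
Pham vs Singh: 6 to 13, Singh.
Larsen vs Park: Larsen preferred on 6 ballots; Park wins 13–6.
Larsen–Singh: Larsen 12–7.
Park vs Singh: Park wins 15–4.
Each candidate has at least one pairwise win (Weber beats Pham; Pham beats Larsen; Larsen beats Weber; Park beats Pham; Singh beats Pham) — no Condorcet loser.

none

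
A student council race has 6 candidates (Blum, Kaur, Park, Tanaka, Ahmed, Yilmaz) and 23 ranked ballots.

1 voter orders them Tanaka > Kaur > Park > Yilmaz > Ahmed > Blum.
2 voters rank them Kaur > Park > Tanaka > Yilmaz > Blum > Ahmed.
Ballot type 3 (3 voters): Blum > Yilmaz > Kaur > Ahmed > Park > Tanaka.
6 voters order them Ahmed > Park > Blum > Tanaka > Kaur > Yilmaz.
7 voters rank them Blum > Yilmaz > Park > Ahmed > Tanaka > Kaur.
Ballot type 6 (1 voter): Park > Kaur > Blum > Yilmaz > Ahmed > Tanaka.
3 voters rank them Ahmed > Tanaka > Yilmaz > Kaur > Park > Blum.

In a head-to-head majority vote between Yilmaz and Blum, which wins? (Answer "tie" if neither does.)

Ballots ranking Yilmaz above Blum: 1 + 2 + 3 = 6.
Ballots ranking Blum above Yilmaz: 23 − 6 = 17.
Blum wins the head-to-head 17–6.

Blum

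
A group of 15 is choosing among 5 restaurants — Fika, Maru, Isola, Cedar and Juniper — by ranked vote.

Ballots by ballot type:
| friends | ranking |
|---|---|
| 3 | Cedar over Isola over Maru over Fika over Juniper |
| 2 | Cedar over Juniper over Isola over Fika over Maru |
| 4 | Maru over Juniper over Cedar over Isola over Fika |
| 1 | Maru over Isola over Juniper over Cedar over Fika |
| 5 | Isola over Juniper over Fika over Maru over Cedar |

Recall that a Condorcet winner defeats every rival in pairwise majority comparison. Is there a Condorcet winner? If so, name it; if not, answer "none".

Head-to-head results (15 friends):
Fika vs Maru: Maru wins 8–7.
Fika vs Isola: Isola, 15–0.
Fika–Cedar: Cedar 10–5.
Fika vs Juniper: Juniper, 12–3.
Maru vs Isola: Isola, 10–5.
Maru vs Cedar: Maru wins 10–5.
Maru–Juniper: Maru 8–7.
Isola–Cedar: Cedar 9–6.
Isola vs Juniper: Isola wins 9–6.
Cedar vs Juniper: Juniper wins 10–5.
Every restaurant loses at least once (Fika loses to Maru; Maru loses to Isola; Isola loses to Cedar; Cedar loses to Maru; Juniper loses to Maru). The majority relation contains the cycle Maru beats Cedar beats Isola beats Maru, so there is no Condorcet winner.

none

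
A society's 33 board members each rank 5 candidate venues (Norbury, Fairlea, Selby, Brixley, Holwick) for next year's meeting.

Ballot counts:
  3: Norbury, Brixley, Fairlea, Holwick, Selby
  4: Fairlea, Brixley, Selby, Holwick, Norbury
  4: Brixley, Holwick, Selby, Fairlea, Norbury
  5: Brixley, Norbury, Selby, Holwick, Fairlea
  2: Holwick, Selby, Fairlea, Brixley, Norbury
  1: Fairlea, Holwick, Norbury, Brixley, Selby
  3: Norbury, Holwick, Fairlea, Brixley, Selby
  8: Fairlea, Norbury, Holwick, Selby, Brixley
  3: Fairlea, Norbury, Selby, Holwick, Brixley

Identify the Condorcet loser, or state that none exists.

Pairwise majorities:
Norbury vs Fairlea: Norbury preferred on 3+5+3 = 11 ballots; Fairlea wins 22–11.
Norbury vs Selby: 3+5+1+3+8+3 = 23 for Norbury, 10 for Selby — Norbury by 23–10.
Norbury vs Brixley: Norbury, 18–15.
Norbury vs Holwick: Norbury, 22–11.
Fairlea–Selby: Fairlea 22–11.
Fairlea–Brixley: Fairlea 21–12.
Fairlea vs Holwick: 3+4+1+8+3 = 19 for Fairlea, 14 for Holwick — Fairlea by 19–14.
Selby vs Brixley: Selby is ranked higher on 2+8+3 = 13 ballots, Brixley on 20. Brixley wins 20–13.
Selby vs Holwick: Holwick wins 21–12.
Brixley vs Holwick: Brixley preferred on 3+4+4+5 = 16 ballots; Holwick wins 17–16.
Selby loses to every other city — it is the Condorcet loser.

Selby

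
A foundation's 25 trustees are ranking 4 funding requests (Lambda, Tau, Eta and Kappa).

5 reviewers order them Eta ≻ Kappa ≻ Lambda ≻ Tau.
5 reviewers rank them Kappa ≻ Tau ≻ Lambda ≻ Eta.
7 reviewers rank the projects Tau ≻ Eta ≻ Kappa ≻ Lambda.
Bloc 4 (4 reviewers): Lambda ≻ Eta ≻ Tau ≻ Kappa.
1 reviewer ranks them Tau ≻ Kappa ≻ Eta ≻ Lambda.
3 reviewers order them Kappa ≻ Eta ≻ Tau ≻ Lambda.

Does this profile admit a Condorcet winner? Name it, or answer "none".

none

Pairwise majorities:
Lambda vs Tau: Lambda preferred on 5+4 = 9 ballots; Tau wins 16–9.
Lambda vs Eta: Eta, 16–9.
Lambda–Kappa: Kappa 21–4.
Tau vs Eta: Tau is ranked higher on 5+7+1 = 13 ballots, Eta on 12. Tau wins 13–12.
Tau vs Kappa: Kappa, 13–12.
Eta vs Kappa: Eta wins 16–9.
Each project drops at least one matchup (Lambda loses to Tau; Tau loses to Kappa; Eta loses to Tau; Kappa loses to Eta); the cycle Tau > Eta > Kappa > Tau rules out a Condorcet winner.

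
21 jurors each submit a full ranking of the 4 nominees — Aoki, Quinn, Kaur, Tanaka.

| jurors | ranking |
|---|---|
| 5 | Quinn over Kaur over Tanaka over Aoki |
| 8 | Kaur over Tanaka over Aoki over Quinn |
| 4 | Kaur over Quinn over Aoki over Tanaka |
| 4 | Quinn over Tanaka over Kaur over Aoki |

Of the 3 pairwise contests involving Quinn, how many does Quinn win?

2

Quinn against each rival (21 jurors):
Quinn–Aoki: Quinn 13–8.
Quinn vs Kaur: Quinn preferred on 5+4 = 9 ballots; Kaur wins 12–9.
Quinn vs Tanaka: Quinn, 13–8.
Quinn beats Aoki, Tanaka; loses to Kaur — 2 pairwise wins.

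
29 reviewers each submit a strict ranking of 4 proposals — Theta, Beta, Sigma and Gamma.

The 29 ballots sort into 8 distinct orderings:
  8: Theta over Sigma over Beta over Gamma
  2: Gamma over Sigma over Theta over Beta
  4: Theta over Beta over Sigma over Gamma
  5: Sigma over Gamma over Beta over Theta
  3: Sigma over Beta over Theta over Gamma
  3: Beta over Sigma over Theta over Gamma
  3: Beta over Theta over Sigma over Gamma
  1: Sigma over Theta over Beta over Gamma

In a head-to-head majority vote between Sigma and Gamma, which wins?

Ballots ranking Sigma above Gamma: 8 + 4 + 5 + 3 + 3 + 3 + 1 = 27.
Ballots ranking Gamma above Sigma: 29 − 27 = 2.
Sigma wins the head-to-head 27–2.

Sigma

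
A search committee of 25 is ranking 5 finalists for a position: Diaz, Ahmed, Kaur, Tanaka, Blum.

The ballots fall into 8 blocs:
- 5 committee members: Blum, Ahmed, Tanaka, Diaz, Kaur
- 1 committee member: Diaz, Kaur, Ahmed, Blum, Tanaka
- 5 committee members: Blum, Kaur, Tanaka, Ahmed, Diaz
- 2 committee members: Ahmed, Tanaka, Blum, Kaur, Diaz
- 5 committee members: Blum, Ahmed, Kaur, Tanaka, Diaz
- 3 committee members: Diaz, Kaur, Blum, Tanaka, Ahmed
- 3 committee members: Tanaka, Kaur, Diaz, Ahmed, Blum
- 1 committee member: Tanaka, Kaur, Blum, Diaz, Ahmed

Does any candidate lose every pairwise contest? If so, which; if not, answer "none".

Diaz

Head-to-head results (25 committee members):
Diaz vs Ahmed: 1+3+3+1 = 8 for Diaz, 17 for Ahmed — Ahmed by 17–8.
Diaz vs Kaur: Diaz is ranked higher on 5+1+3 = 9 ballots, Kaur on 16. Kaur wins 16–9.
Diaz vs Tanaka: Tanaka, 21–4.
Diaz vs Blum: 1+3+3 = 7 for Diaz, 18 for Blum — Blum by 18–7.
Ahmed vs Kaur: Ahmed is ranked higher on 5+2+5 = 12 ballots, Kaur on 13. Kaur wins 13–12.
Ahmed vs Tanaka: Ahmed is ranked higher on 5+1+2+5 = 13 ballots, Tanaka on 12. Ahmed wins 13–12.
Ahmed–Blum: Blum 19–6.
Kaur–Tanaka: Kaur 14–11.
Kaur vs Blum: Kaur preferred on 1+3+3+1 = 8 ballots; Blum wins 17–8.
Tanaka vs Blum: Tanaka is ranked higher on 2+3+1 = 6 ballots, Blum on 19. Blum wins 19–6.
Diaz is beaten in every head-to-head and is the Condorcet loser.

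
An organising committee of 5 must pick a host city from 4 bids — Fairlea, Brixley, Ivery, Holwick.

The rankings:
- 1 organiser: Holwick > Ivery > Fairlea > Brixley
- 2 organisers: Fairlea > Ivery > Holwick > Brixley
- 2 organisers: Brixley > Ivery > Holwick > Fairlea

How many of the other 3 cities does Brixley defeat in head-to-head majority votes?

0

Brixley against each rival (5 organisers):
Brixley vs Fairlea: Fairlea, 3–2.
Brixley vs Ivery: 2 for Brixley, 3 for Ivery — Ivery by 3–2.
Brixley vs Holwick: Holwick, 3–2.
Brixley beats no one; loses to Fairlea, Ivery, Holwick — 0 pairwise wins.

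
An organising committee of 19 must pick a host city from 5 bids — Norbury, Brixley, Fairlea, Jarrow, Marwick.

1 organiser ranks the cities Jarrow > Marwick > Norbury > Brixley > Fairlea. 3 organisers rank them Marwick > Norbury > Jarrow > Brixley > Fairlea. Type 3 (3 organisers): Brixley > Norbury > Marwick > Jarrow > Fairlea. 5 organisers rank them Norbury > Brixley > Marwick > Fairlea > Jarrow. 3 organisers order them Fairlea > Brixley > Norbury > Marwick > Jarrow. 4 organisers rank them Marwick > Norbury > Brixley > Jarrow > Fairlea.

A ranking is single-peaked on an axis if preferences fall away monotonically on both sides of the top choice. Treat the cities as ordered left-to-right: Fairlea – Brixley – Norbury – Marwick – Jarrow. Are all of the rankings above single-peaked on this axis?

yes

Axis positions: Fairlea=1, Brixley=2, Norbury=3, Marwick=4, Jarrow=5.
Type 1 (peak Jarrow at position 5): ranking walks positions 5-4-3-2-1, expanding outward from the peak — single-peaked.
Type 2 (peak Marwick at position 4): ranking walks positions 4-3-5-2-1, expanding outward from the peak — single-peaked.
Type 3 (peak Brixley at position 2): ranking walks positions 2-3-4-5-1, expanding outward from the peak — single-peaked.
Type 4 (peak Norbury at position 3): ranking walks positions 3-2-4-1-5, expanding outward from the peak — single-peaked.
Type 5 (peak Fairlea at position 1): ranking walks positions 1-2-3-4-5, expanding outward from the peak — single-peaked.
Type 6 (peak Marwick at position 4): ranking walks positions 4-3-2-5-1, expanding outward from the peak — single-peaked.
Every ranking is single-peaked on this axis.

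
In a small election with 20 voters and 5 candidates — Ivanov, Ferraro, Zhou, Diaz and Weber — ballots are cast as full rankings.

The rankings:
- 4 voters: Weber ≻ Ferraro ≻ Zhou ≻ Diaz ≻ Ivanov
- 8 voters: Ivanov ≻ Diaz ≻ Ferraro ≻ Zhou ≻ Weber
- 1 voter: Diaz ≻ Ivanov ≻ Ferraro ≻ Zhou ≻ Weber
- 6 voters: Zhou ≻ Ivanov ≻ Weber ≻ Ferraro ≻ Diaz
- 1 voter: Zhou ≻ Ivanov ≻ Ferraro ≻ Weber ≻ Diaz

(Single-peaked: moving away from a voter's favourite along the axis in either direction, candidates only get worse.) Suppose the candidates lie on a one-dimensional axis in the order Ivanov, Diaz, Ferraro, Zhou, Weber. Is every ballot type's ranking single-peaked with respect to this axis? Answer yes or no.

no

Axis positions: Ivanov=1, Diaz=2, Ferraro=3, Zhou=4, Weber=5.
Ballot type 1: ranking walks positions 5-3-4-2-1; Ferraro is ranked above Zhou even though Zhou lies between Ferraro and the peak Weber on the axis — preferences dip and rise again. Not single-peaked.
Ballot type 2 (peak Ivanov at position 1): ranking walks positions 1-2-3-4-5, expanding outward from the peak — single-peaked.
Ballot type 3 (peak Diaz at position 2): ranking walks positions 2-1-3-4-5, expanding outward from the peak — single-peaked.
Ballot type 4: ranking walks positions 4-1-5-3-2; Ivanov is ranked above Ferraro even though Ferraro lies between Ivanov and the peak Zhou on the axis — preferences dip and rise again. Not single-peaked.
Ballot type 5: ranking walks positions 4-1-3-5-2; Ivanov is ranked above Ferraro even though Ferraro lies between Ivanov and the peak Zhou on the axis — preferences dip and rise again. Not single-peaked.
Ballot type 1 violates single-peakedness, so the profile is not single-peaked on this axis.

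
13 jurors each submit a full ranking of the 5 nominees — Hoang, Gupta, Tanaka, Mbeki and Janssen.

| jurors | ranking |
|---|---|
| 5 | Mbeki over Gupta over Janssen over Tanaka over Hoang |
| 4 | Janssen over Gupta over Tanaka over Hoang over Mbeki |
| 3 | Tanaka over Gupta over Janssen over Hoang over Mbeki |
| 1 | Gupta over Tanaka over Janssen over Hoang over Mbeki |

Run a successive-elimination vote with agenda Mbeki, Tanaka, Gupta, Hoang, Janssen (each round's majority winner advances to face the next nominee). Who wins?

Round 1: Mbeki vs Tanaka — 5–8, Tanaka advances.
Round 2: Tanaka vs Gupta — 3–10, Gupta advances.
Round 3: Gupta vs Hoang — 13–0, Gupta advances.
Round 4: Gupta vs Janssen — 9–4, Gupta advances.
The agenda winner is Gupta.

Gupta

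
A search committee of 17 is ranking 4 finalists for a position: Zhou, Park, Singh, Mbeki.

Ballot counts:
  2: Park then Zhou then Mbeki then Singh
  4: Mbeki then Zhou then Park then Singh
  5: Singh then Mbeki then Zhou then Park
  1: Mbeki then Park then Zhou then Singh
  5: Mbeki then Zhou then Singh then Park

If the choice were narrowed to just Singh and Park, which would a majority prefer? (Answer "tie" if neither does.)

Singh

Ballots ranking Singh above Park: 5 + 5 = 10.
Ballots ranking Park above Singh: 17 − 10 = 7.
Singh wins the head-to-head 10–7.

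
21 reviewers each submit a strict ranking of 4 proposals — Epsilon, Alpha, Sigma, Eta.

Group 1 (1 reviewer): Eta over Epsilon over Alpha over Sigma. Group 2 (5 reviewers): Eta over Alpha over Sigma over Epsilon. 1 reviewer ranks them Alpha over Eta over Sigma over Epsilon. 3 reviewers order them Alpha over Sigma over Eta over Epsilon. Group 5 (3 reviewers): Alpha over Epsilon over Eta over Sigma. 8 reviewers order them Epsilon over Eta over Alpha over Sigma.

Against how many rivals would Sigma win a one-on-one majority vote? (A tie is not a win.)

Sigma against each rival (21 reviewers):
Sigma vs Epsilon: 9 to 12, Epsilon.
Sigma–Alpha: Alpha 21–0.
Sigma vs Eta: Eta wins 18–3.
Sigma beats no one; loses to Epsilon, Alpha, Eta — 0 pairwise wins.

0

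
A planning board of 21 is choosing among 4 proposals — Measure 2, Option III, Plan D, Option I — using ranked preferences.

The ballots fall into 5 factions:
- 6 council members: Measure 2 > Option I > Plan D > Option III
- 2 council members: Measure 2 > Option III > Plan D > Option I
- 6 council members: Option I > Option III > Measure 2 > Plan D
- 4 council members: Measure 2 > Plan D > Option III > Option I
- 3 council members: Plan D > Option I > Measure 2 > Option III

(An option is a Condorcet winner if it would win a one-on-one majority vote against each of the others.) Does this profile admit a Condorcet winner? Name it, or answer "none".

Pairwise majorities:
Measure 2–Option III: Measure 2 15–6.
Measure 2 vs Plan D: Measure 2 wins 18–3.
Measure 2 vs Option I: Measure 2 wins 12–9.
Option III vs Plan D: Option III preferred on 2+6 = 8 ballots; Plan D wins 13–8.
Option III vs Option I: Option I, 15–6.
Plan D–Option I: Option I 12–9.
Measure 2 beats each of Option III, Plan D, Option I — Measure 2 is the Condorcet winner.

Measure 2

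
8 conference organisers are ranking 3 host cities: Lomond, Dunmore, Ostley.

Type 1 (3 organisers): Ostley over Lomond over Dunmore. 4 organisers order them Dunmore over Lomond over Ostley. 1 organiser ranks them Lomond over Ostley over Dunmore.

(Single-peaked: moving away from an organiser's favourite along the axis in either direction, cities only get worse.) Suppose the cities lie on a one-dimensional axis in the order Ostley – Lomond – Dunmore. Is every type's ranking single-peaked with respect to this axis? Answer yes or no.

Axis positions: Ostley=1, Lomond=2, Dunmore=3.
Type 1 (peak Ostley at position 1): ranking walks positions 1-2-3, expanding outward from the peak — single-peaked.
Type 2 (peak Dunmore at position 3): ranking walks positions 3-2-1, expanding outward from the peak — single-peaked.
Type 3 (peak Lomond at position 2): ranking walks positions 2-1-3, expanding outward from the peak — single-peaked.
Every ranking is single-peaked on this axis.

yes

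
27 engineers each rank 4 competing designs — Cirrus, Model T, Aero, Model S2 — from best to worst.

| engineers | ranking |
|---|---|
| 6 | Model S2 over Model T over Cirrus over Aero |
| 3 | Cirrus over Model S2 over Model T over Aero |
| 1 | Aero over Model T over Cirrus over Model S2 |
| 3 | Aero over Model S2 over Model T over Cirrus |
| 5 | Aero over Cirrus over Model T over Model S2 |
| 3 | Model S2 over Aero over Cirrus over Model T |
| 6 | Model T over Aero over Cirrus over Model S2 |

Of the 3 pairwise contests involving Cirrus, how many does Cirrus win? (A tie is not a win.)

Cirrus against each rival (27 engineers):
Cirrus vs Model T: 3+5+3 = 11 for Cirrus, 16 for Model T — Model T by 16–11.
Cirrus vs Aero: Cirrus is ranked higher on 6+3 = 9 ballots, Aero on 18. Aero wins 18–9.
Cirrus vs Model S2: 15 to 12, Cirrus.
Cirrus beats Model S2; loses to Model T, Aero — 1 pairwise win.

1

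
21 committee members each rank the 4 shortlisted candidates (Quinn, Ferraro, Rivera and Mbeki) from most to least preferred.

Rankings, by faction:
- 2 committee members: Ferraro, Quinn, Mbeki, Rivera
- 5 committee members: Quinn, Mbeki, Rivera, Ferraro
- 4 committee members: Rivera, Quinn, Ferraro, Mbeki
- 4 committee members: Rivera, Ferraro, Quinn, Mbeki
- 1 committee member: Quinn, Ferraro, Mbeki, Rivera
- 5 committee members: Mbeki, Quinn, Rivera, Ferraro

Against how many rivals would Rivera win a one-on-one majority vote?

Rivera against each rival (21 committee members):
Rivera–Quinn: Quinn 13–8.
Rivera–Ferraro: Rivera 18–3.
Rivera–Mbeki: Mbeki 13–8.
Rivera beats Ferraro; loses to Quinn, Mbeki — 1 pairwise win.

1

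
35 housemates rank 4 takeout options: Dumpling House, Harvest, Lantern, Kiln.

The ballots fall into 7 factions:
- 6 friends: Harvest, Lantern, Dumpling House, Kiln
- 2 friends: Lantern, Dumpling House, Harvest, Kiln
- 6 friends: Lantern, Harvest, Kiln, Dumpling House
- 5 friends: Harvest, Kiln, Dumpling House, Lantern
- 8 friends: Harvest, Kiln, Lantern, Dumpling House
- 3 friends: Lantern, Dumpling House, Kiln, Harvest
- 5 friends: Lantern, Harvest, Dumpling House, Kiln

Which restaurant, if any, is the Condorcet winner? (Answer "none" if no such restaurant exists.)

Check each pair by majority over 35 ballots:
Dumpling House vs Harvest: Harvest, 30–5.
Dumpling House–Lantern: Lantern 30–5.
Dumpling House vs Kiln: Kiln wins 19–16.
Harvest vs Lantern: Harvest wins 19–16.
Harvest–Kiln: Harvest 32–3.
Lantern–Kiln: Lantern 22–13.
Harvest beats each of Dumpling House, Lantern, Kiln — Harvest is the Condorcet winner.

Harvest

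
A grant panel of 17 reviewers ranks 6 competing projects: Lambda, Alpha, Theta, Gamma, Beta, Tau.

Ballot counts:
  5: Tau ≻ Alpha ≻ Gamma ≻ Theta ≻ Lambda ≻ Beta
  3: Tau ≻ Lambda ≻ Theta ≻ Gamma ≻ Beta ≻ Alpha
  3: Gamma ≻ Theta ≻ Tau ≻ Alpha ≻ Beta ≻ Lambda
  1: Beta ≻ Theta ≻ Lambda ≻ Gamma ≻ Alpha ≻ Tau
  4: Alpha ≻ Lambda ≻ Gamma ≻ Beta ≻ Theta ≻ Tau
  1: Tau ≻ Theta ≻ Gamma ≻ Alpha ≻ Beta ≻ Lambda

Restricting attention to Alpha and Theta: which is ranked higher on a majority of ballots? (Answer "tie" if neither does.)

Ballots ranking Alpha above Theta: 5 + 4 = 9.
Ballots ranking Theta above Alpha: 17 − 9 = 8.
Alpha wins the head-to-head 9–8.

Alpha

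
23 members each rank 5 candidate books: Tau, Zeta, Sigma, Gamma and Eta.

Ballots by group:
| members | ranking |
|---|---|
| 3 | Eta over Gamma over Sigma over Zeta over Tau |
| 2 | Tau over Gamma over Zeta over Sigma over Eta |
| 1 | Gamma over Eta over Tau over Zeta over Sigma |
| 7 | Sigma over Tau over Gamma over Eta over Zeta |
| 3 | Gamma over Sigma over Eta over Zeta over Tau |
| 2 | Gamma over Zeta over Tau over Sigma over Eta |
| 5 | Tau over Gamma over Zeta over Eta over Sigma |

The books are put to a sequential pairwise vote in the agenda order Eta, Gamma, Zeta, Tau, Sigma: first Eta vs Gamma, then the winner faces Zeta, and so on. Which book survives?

Round 1: Eta vs Gamma — 3–20, Gamma advances.
Round 2: Gamma vs Zeta — 23–0, Gamma advances.
Round 3: Gamma vs Tau — 9–14, Tau advances.
Round 4: Tau vs Sigma — 10–13, Sigma advances.
The agenda winner is Sigma.

Sigma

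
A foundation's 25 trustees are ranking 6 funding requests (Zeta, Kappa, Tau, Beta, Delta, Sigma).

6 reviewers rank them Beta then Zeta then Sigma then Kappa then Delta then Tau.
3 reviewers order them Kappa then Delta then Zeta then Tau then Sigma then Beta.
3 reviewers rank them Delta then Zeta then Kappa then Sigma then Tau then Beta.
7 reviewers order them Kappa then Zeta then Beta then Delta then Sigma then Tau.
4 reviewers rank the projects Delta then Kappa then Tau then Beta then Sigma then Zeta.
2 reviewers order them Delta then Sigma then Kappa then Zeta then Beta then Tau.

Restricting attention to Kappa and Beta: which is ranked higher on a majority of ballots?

Kappa

Ballots ranking Kappa above Beta: 3 + 3 + 7 + 4 + 2 = 19.
Ballots ranking Beta above Kappa: 25 − 19 = 6.
Kappa wins the head-to-head 19–6.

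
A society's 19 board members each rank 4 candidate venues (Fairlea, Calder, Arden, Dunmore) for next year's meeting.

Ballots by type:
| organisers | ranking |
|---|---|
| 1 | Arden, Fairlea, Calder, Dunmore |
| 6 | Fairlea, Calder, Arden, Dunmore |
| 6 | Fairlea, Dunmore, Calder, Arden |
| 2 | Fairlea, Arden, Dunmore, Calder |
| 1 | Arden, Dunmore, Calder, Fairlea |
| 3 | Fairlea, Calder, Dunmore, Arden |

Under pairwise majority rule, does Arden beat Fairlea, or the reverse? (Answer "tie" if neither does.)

Fairlea

Ballots ranking Arden above Fairlea: 1 + 1 = 2.
Ballots ranking Fairlea above Arden: 19 − 2 = 17.
Fairlea wins the head-to-head 17–2.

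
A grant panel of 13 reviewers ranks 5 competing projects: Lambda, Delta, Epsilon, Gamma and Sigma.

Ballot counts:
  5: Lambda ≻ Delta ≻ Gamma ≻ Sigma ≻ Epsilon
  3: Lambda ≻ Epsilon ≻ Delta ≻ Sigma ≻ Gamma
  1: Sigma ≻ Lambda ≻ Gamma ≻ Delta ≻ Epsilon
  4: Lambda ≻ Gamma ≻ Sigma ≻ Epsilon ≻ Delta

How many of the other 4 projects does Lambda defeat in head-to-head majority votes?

4

Lambda against each rival (13 reviewers):
Lambda–Delta: Lambda 13–0.
Lambda vs Epsilon: 5+3+1+4 = 13 for Lambda, 0 for Epsilon — Lambda by 13–0.
Lambda vs Gamma: Lambda, 13–0.
Lambda vs Sigma: Lambda wins 12–1.
Lambda beats Delta, Epsilon, Gamma, Sigma — 4 pairwise wins.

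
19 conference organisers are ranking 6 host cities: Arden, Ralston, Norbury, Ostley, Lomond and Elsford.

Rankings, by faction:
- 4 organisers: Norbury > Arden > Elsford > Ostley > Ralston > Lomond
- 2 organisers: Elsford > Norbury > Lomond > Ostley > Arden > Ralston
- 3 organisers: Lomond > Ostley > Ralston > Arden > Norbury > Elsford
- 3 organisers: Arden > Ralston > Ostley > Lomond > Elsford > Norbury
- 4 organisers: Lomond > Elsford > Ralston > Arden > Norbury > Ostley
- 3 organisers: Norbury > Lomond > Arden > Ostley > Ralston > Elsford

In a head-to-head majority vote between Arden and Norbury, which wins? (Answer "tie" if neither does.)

Arden

Ballots ranking Arden above Norbury: 3 + 3 + 4 = 10.
Ballots ranking Norbury above Arden: 19 − 10 = 9.
Arden wins the head-to-head 10–9.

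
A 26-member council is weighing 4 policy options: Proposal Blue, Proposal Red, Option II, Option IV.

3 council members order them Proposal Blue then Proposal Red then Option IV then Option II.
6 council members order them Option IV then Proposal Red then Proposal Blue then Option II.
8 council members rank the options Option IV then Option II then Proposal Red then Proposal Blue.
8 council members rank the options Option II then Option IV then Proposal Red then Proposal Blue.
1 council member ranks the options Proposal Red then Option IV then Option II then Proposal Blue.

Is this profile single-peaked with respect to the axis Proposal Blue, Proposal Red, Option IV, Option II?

Axis positions: Proposal Blue=1, Proposal Red=2, Option IV=3, Option II=4.
Cluster 1 (peak Proposal Blue at position 1): ranking walks positions 1-2-3-4, expanding outward from the peak — single-peaked.
Cluster 2 (peak Option IV at position 3): ranking walks positions 3-2-1-4, expanding outward from the peak — single-peaked.
Cluster 3 (peak Option IV at position 3): ranking walks positions 3-4-2-1, expanding outward from the peak — single-peaked.
Cluster 4 (peak Option II at position 4): ranking walks positions 4-3-2-1, expanding outward from the peak — single-peaked.
Cluster 5 (peak Proposal Red at position 2): ranking walks positions 2-3-4-1, expanding outward from the peak — single-peaked.
Every ranking is single-peaked on this axis.

yes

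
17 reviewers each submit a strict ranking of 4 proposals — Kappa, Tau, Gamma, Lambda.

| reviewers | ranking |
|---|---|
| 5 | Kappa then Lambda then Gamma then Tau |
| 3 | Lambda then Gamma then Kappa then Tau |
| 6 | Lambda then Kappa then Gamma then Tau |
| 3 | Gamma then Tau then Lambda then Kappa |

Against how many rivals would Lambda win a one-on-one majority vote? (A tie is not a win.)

Lambda against each rival (17 reviewers):
Lambda vs Kappa: Lambda wins 12–5.
Lambda–Tau: Lambda 14–3.
Lambda vs Gamma: Lambda, 14–3.
Lambda beats Kappa, Tau, Gamma — 3 pairwise wins.

3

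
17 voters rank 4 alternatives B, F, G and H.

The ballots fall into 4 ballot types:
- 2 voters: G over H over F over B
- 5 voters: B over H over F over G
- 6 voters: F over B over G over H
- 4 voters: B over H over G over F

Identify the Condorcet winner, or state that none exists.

Head-to-head results (17 voters):
B–F: B 9–8.
B vs G: 15 to 2, B.
B vs H: B, 15–2.
F vs G: 11 to 6, F.
F vs H: H wins 11–6.
G vs H: H, 9–8.
Only B has no losses; B is the Condorcet winner.

B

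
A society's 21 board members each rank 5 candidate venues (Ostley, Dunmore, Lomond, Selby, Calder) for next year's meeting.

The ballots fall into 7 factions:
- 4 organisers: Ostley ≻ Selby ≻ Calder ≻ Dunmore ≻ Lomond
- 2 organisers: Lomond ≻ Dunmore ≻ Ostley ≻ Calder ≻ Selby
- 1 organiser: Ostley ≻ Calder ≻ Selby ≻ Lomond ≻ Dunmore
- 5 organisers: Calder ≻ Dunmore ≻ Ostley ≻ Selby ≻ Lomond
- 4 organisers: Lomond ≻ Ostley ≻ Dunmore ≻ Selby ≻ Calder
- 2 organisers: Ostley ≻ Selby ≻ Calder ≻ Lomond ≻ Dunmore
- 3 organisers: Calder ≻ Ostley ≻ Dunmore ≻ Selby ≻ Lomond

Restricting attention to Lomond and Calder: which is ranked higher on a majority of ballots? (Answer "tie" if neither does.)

Calder

Ballots ranking Lomond above Calder: 2 + 4 = 6.
Ballots ranking Calder above Lomond: 21 − 6 = 15.
Calder wins the head-to-head 15–6.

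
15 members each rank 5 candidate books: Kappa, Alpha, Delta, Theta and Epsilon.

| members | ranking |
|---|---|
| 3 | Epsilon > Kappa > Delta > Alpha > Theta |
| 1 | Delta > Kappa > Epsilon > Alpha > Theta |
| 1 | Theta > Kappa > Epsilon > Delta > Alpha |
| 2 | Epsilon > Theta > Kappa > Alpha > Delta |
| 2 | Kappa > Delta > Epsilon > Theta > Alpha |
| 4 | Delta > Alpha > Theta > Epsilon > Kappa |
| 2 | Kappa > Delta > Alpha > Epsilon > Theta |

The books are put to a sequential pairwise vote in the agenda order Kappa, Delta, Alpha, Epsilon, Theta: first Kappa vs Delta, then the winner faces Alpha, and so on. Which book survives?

Round 1: Kappa vs Delta — 10–5, Kappa advances.
Round 2: Kappa vs Alpha — 11–4, Kappa advances.
Round 3: Kappa vs Epsilon — 6–9, Epsilon advances.
Round 4: Epsilon vs Theta — 10–5, Epsilon advances.
The agenda winner is Epsilon.

Epsilon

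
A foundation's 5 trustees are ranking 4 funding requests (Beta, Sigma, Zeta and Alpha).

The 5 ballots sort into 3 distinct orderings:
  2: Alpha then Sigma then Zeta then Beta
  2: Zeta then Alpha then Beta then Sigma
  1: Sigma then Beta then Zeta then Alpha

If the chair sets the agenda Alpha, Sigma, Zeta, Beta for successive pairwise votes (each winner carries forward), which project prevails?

Round 1: Alpha vs Sigma — 4–1, Alpha advances.
Round 2: Alpha vs Zeta — 2–3, Zeta advances.
Round 3: Zeta vs Beta — 4–1, Zeta advances.
The agenda winner is Zeta.

Zeta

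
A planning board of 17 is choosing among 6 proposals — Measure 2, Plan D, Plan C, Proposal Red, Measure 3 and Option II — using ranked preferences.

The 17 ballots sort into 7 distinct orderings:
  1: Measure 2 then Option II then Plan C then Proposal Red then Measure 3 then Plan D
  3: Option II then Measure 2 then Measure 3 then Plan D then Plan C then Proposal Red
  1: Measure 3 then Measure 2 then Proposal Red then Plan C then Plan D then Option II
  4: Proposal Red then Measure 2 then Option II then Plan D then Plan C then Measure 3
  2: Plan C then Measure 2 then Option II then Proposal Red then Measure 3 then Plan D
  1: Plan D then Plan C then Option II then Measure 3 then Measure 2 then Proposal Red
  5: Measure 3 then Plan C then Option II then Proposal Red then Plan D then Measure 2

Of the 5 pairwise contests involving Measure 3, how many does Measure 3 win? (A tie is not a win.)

3

Measure 3 against each rival (17 council members):
Measure 3 vs Measure 2: Measure 2 wins 10–7.
Measure 3–Plan D: Measure 3 12–5.
Measure 3 vs Plan C: 3+1+5 = 9 for Measure 3, 8 for Plan C — Measure 3 by 9–8.
Measure 3 vs Proposal Red: 10 to 7, Measure 3.
Measure 3 vs Option II: Measure 3 preferred on 1+5 = 6 ballots; Option II wins 11–6.
Measure 3 beats Plan D, Plan C, Proposal Red; loses to Measure 2, Option II — 3 pairwise wins.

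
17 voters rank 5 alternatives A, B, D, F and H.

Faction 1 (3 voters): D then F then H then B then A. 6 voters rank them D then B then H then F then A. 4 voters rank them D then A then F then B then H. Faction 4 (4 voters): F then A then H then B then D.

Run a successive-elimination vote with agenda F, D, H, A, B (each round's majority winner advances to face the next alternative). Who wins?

Round 1: F vs D — 4–13, D advances.
Round 2: D vs H — 13–4, D advances.
Round 3: D vs A — 13–4, D advances.
Round 4: D vs B — 13–4, D advances.
The agenda winner is D.

D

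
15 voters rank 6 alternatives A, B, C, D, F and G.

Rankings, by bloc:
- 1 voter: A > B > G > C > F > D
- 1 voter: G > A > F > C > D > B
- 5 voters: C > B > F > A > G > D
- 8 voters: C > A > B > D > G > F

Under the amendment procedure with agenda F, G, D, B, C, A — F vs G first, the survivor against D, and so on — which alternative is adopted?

Round 1: F vs G — 5–10, G advances.
Round 2: G vs D — 7–8, D advances.
Round 3: D vs B — 1–14, B advances.
Round 4: B vs C — 1–14, C advances.
Round 5: C vs A — 13–2, C advances.
The agenda winner is C.

C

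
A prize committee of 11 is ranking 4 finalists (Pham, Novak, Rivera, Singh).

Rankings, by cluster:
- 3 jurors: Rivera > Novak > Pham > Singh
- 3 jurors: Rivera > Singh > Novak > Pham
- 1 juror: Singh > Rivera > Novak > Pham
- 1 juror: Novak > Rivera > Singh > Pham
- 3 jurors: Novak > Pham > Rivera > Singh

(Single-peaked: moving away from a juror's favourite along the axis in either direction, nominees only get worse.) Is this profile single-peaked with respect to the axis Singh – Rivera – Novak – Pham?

Axis positions: Singh=1, Rivera=2, Novak=3, Pham=4.
Cluster 1 (peak Rivera at position 2): ranking walks positions 2-3-4-1, expanding outward from the peak — single-peaked.
Cluster 2 (peak Rivera at position 2): ranking walks positions 2-1-3-4, expanding outward from the peak — single-peaked.
Cluster 3 (peak Singh at position 1): ranking walks positions 1-2-3-4, expanding outward from the peak — single-peaked.
Cluster 4 (peak Novak at position 3): ranking walks positions 3-2-1-4, expanding outward from the peak — single-peaked.
Cluster 5 (peak Novak at position 3): ranking walks positions 3-4-2-1, expanding outward from the peak — single-peaked.
Every ranking is single-peaked on this axis.

yes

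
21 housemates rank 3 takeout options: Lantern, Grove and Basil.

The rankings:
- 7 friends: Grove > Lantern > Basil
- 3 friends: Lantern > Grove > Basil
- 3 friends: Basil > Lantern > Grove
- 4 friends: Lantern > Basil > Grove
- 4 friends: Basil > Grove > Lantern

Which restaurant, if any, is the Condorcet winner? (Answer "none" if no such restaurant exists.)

Head-to-head results (21 friends):
Lantern vs Grove: 10 to 11, Grove.
Lantern vs Basil: Lantern is ranked higher on 7+3+4 = 14 ballots, Basil on 7. Lantern wins 14–7.
Grove vs Basil: 7+3 = 10 for Grove, 11 for Basil — Basil by 11–10.
Each restaurant drops at least one matchup (Lantern loses to Grove; Grove loses to Basil; Basil loses to Lantern); the cycle Lantern → Basil → Grove → Lantern rules out a Condorcet winner.

none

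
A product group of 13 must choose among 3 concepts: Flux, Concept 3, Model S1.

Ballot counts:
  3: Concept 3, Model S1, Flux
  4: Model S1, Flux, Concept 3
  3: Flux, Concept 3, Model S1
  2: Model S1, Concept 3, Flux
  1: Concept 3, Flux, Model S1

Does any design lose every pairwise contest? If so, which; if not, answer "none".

none

Head-to-head results (13 engineers):
Flux vs Concept 3: Flux wins 7–6.
Flux vs Model S1: Model S1, 9–4.
Concept 3 vs Model S1: Concept 3 wins 7–6.
Every design wins at least one matchup (Flux beats Concept 3; Concept 3 beats Model S1; Model S1 beats Flux), so there is no Condorcet loser.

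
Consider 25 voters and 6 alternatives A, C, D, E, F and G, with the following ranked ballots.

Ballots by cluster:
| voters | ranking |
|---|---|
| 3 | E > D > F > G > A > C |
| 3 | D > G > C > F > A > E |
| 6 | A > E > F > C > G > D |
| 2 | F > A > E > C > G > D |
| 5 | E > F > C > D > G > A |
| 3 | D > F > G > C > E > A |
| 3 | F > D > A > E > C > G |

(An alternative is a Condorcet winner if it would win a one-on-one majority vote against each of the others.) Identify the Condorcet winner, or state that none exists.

none

Head-to-head results (25 voters):
A vs C: A wins 14–11.
A vs D: D, 17–8.
A vs E: A is ranked higher on 3+6+2+3 = 14 ballots, E on 11. A wins 14–11.
A–F: F 19–6.
A vs G: A preferred on 6+2+3 = 11 ballots; G wins 14–11.
C vs D: C is ranked higher on 6+2+5 = 13 ballots, D on 12. C wins 13–12.
C vs E: 6 to 19, E.
C vs F: 3 for C, 22 for F — F by 22–3.
C vs G: 6+2+5+3 = 16 for C, 9 for G — C by 16–9.
D vs E: E, 16–9.
D vs F: 3+3+3 = 9 for D, 16 for F — F by 16–9.
D vs G: D is ranked higher on 3+3+5+3+3 = 17 ballots, G on 8. D wins 17–8.
E vs F: E is ranked higher on 3+6+5 = 14 ballots, F on 11. E wins 14–11.
E vs G: E wins 19–6.
F vs G: F is ranked higher on 3+6+2+5+3+3 = 22 ballots, G on 3. F wins 22–3.
Every alternative loses at least once (A loses to D; C loses to A; D loses to C; E loses to A; F loses to E; G loses to C). The majority relation contains the cycle A > C > D > A, so there is no Condorcet winner.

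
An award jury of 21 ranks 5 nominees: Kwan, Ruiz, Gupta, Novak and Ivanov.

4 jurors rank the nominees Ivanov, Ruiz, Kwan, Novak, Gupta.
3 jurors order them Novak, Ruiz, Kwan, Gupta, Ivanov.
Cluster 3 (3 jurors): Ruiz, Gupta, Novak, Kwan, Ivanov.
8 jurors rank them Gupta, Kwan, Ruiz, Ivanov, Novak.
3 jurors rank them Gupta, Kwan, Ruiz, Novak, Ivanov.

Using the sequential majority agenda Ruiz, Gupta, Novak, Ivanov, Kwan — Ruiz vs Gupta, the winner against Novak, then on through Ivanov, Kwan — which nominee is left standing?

Round 1: Ruiz vs Gupta — 10–11, Gupta advances.
Round 2: Gupta vs Novak — 14–7, Gupta advances.
Round 3: Gupta vs Ivanov — 17–4, Gupta advances.
Round 4: Gupta vs Kwan — 14–7, Gupta advances.
The agenda winner is Gupta.

Gupta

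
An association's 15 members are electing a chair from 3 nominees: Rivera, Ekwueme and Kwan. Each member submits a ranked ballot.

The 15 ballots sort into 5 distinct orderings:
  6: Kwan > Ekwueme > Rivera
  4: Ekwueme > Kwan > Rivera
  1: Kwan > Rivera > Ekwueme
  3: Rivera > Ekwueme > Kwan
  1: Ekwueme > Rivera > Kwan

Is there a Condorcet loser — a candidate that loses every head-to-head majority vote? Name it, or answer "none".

Pairwise majorities:
Rivera–Ekwueme: Ekwueme 11–4.
Rivera vs Kwan: Rivera preferred on 3+1 = 4 ballots; Kwan wins 11–4.
Ekwueme vs Kwan: 8 to 7, Ekwueme.
Rivera is beaten in every head-to-head and is the Condorcet loser.

Rivera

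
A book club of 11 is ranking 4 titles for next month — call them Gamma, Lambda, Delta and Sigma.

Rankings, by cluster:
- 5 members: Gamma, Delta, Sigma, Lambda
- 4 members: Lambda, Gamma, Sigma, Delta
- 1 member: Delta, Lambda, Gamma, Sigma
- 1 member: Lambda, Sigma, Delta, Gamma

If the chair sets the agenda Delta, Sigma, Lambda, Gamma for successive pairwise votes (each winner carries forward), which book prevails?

Round 1: Delta vs Sigma — 6–5, Delta advances.
Round 2: Delta vs Lambda — 6–5, Delta advances.
Round 3: Delta vs Gamma — 2–9, Gamma advances.
The agenda winner is Gamma.

Gamma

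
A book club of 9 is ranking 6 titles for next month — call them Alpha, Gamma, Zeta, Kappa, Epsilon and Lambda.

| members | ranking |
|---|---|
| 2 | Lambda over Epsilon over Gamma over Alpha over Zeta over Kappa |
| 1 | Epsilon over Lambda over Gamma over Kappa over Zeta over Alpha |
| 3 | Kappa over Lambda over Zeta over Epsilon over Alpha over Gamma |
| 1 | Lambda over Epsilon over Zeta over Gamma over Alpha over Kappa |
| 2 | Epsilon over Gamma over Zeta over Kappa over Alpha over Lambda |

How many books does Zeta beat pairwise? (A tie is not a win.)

2

Zeta against each rival (9 members):
Zeta vs Alpha: Zeta, 7–2.
Zeta vs Gamma: 3+1 = 4 for Zeta, 5 for Gamma — Gamma by 5–4.
Zeta vs Kappa: Zeta is ranked higher on 2+1+2 = 5 ballots, Kappa on 4. Zeta wins 5–4.
Zeta–Epsilon: Epsilon 6–3.
Zeta vs Lambda: Zeta preferred on 2 ballots; Lambda wins 7–2.
Zeta beats Alpha, Kappa; loses to Gamma, Epsilon, Lambda — 2 pairwise wins.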